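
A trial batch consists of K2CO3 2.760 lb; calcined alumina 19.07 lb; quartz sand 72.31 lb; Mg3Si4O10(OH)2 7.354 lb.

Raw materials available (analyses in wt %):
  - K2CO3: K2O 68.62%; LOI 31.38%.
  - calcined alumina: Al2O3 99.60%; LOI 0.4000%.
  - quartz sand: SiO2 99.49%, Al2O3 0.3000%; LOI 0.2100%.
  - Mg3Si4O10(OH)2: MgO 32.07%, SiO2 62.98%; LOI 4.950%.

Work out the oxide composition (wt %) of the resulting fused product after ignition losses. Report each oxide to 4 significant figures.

Glass mass = 100.0 lb (batch 101.5 − LOI 1.458).
Composition: MgO 2.358%, K2O 1.893%, SiO2 76.55%, Al2O3 19.20%

The intermediate values are shown rounded to four significant figures between the steps; exact precision is held throughout. Every reported value is rounded a single time — the derived quantities are computed starting from the weights on 100.0 lb of glass in exact precision (net glass mass, the totals, four oxide percentages, LOI, yield), exactly as shown in the question or the answer.
Oxide masses out of the charge:
  MgO: 7.354·0.3207 = 2.358 lb
  K2O: 2.760·0.6862 = 1.894 lb
  SiO2: 72.31·0.9949 + 7.354·0.6298 = 76.57 lb
  Al2O3: 19.07·0.9960 + 72.31·0.003000 = 19.21 lb
LOI: 2.760·0.3138 + 19.07·0.004000 + 72.31·0.002100 + 7.354·0.04950 = 1.458 lb
batch − LOI leaves glass = 101.5 − 1.458 = 100.0 lb (= the summed oxide contributions)
percent by weight: oxide/glass ×100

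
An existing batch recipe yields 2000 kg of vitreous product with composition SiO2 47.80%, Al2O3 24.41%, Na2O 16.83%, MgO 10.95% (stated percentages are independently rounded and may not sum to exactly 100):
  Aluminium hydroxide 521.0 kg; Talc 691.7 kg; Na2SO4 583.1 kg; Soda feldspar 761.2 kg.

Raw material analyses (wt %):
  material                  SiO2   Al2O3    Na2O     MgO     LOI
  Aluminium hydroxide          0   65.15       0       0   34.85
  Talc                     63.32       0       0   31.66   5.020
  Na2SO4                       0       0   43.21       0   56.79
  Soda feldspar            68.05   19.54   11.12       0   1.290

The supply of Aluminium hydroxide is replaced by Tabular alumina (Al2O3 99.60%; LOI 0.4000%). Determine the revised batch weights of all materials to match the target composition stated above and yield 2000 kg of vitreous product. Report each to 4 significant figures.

The working math keeps full float precision at every stage. Intermediates are printed rounded to four significant figures as written; every reported number takes exactly one rounding; all derived quantities are re-derived in full precision (glass mass, LOI, four oxide percentages, the yield, totals) using the weight values for 2000 kg of glass as quoted within question or answer.
Target masses of each oxide per 2000 kg vitreous product:
  SiO2: 47.80% × 2000 = 956.0 kg
  Al2O3: 24.41% × 2000 = 488.2 kg
  Na2O: 16.83% × 2000 = 336.6 kg
  MgO: 10.95% × 2000 = 219.0 kg
Mass-balance tally per oxide from the weights as reported, versus the basis set out (summed amounts equal target values modulo rounding of the values):
  SiO2: 691.7·0.6332 + 761.2·0.6805 = 956.0 kg (target 956.0 kg)
  Al2O3: 340.8·0.9960 + 761.2·0.1954 = 488.2 kg (target 488.2 kg)
  Na2O: 583.1·0.4321 + 761.2·0.1112 = 336.6 kg (target 336.6 kg)
  MgO: 691.7·0.3166 = 219.0 kg (target 219.0 kg)
Glass mass check: total batch − LOI = 2000 kg (the targets, summed, come to 2000 kg; against the stated basis, 2000 kg — a pure rounding effect).
Batch grand total — Σ batch = 2377 kg; LOI loss = Σ batch·LOI = 377.0 kg; the yield ratio, glass ÷ batch: 84.14%.

Revised batch per 2000 kg vitreous product:
  Tabular alumina: 340.8 kg
  Talc: 691.7 kg
  Na2SO4: 583.1 kg
  Soda feldspar: 761.2 kg
Total batch = 2377 kg; LOI loss = 377.0 kg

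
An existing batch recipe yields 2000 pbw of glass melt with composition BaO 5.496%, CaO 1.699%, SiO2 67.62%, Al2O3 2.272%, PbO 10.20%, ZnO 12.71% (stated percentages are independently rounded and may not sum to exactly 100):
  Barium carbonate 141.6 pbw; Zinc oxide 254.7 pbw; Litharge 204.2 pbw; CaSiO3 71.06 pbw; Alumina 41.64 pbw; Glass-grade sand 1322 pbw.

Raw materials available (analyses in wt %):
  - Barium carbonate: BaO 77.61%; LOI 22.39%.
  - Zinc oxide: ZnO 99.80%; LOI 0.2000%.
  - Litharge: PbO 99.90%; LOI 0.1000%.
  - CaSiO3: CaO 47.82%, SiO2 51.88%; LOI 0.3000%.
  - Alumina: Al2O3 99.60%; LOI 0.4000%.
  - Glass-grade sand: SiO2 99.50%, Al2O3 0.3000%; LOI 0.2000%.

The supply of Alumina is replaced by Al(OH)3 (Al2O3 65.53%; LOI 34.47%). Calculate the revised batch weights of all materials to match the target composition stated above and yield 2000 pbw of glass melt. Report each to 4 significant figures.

Values along the way are shown, with 4-significant-digit rounding, at each printed step; every computation holds exact precision from start to finish. Exactly one rounding is applied to each reported value. The derived quantities are rebuilt in full precision (the six compositions, ignition loss, the totals, yield, glass mass) starting from the weights on 2000 pbw of glass exactly as shown in the problem or the answer.
Oxide-by-oxide targets in 2000 pbw glass melt:
  BaO: 5.496% × 2000 = 109.9 pbw
  CaO: 1.699% × 2000 = 33.98 pbw
  SiO2: 67.62% × 2000 = 1352 pbw
  Al2O3: 2.272% × 2000 = 45.44 pbw
  PbO: 10.20% × 2000 = 204.0 pbw
  ZnO: 12.71% × 2000 = 254.2 pbw
Balance tally, oxide-wise, working from each reported weight, for the quoted basis mass (every target is met by its sum given rounding of the digits):
  BaO: 141.6·0.7761 = 109.9 pbw (target 109.9 pbw)
  CaO: 71.06·0.4782 = 33.98 pbw (target 33.98 pbw)
  SiO2: 71.06·0.5188 + 1322·0.9950 = 1352 pbw (target 1352 pbw)
  Al2O3: 63.29·0.6553 + 1322·0.003000 = 45.44 pbw (target 45.44 pbw)
  PbO: 204.2·0.9990 = 204.0 pbw (target 204.0 pbw)
  ZnO: 254.7·0.9980 = 254.2 pbw (target 254.2 pbw)
Mass balance on the glass: batch total minus LOI = 2000 pbw (targets for the oxides total 2000 pbw; basis as stated: 2000 pbw — differing by rounding only).
Whole-batch sum: Σ batch = 2057 pbw; ignition loss, Σ(batch × LOI) = 57.09 pbw; yield, glass over the total, = 97.22%.

Revised batch per 2000 pbw glass melt:
  Barium carbonate: 141.6 pbw
  Zinc oxide: 254.7 pbw
  Litharge: 204.2 pbw
  CaSiO3: 71.06 pbw
  Al(OH)3: 63.29 pbw
  Glass-grade sand: 1322 pbw
Total batch = 2057 pbw; LOI loss = 57.09 pbw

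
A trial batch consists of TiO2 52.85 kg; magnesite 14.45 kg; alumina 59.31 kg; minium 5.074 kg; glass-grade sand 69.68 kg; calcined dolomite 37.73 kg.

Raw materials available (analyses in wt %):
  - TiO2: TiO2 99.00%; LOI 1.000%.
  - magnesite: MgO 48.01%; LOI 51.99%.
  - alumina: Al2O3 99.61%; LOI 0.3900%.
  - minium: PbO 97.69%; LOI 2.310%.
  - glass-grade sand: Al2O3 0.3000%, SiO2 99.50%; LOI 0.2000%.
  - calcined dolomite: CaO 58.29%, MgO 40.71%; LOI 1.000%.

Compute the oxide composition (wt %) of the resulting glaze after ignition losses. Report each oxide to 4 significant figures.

Glass mass = 230.2 kg (batch 239.1 − LOI 8.906).
Composition: Al2O3 25.76%, CaO 9.554%, MgO 9.687%, PbO 2.153%, SiO2 30.12%, TiO2 22.73%

All internal work holds exact precision throughout; intermediates are shown, rounded to four significant digits, in the printout — each reported result undergoes a single rounding; derived quantities (the yield, LOI, glass mass, six oxide percentages, the totals) are computed at full precision from the weighed amounts for 230.2 kg of glass, precisely as stated by the question or the answer.
What the batch supplies per oxide:
  Al2O3: 59.31·0.9961 + 69.68·0.003000 = 59.29 kg
  CaO: 37.73·0.5829 = 21.99 kg
  MgO: 14.45·0.4801 + 37.73·0.4071 = 22.30 kg
  PbO: 5.074·0.9769 = 4.957 kg
  SiO2: 69.68·0.9950 = 69.33 kg
  TiO2: 52.85·0.9900 = 52.32 kg
LOI: 52.85·0.01000 + 14.45·0.5199 + 59.31·0.003900 + 5.074·0.02310 + 69.68·0.002000 + 37.73·0.01000 = 8.906 kg
The glass mass, total less LOI, = 239.1 − 8.906 = 230.2 kg (equal to the oxide-mass sum)
wt % = oxide mass / glass mass × 100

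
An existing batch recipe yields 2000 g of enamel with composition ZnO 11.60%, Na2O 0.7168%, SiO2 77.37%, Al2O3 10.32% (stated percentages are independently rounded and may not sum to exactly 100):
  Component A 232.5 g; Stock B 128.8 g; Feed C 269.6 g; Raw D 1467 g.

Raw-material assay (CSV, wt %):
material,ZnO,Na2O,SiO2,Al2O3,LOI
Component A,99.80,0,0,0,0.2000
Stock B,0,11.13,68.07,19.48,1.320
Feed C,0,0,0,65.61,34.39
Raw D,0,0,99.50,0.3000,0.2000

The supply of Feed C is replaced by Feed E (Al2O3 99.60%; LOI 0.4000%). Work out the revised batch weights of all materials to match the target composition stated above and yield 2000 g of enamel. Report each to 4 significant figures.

Working values are shown (rounded to four significant digits) within the worked lines — full float precision is held all the way through. Each reported figure takes just one rounding — all derived quantities are recomputed starting from the weights for 2000 g of glass in full float precision (totals, yield, LOI, four oxide percentages, glass mass), as given in the question or the answer.
Target oxide masses per 2000 g enamel:
  ZnO: 11.60% × 2000 = 232.0 g
  Na2O: 0.7168% × 2000 = 14.34 g
  SiO2: 77.37% × 2000 = 1547 g
  Al2O3: 10.32% × 2000 = 206.4 g
Per-oxide balance check from the weights as reported, for the quoted basis mass (each sum matches its target mass net of answer rounding effects):
  ZnO: 232.5·0.9980 = 232.0 g (target 232.0 g)
  Na2O: 128.8·0.1113 = 14.34 g (target 14.34 g)
  SiO2: 128.8·0.6807 + 1467·0.9950 = 1547 g (target 1547 g)
  Al2O3: 128.8·0.1948 + 177.6·0.9960 + 1467·0.003000 = 206.4 g (target 206.4 g)
Glass mass check: batch total minus LOI = 2000 g (summing oxide targets gives 2000 g; with the basis standing at 2000 g — differing by rounding only).
Batch grand total — Σ batch = 2006 g; LOI removed, Σ of batch·LOI: 5.810 g; yield, glass over the total, = 99.71%.

Revised batch per 2000 g enamel:
  Component A: 232.5 g
  Stock B: 128.8 g
  Feed E: 177.6 g
  Raw D: 1467 g
Total batch = 2006 g; LOI loss = 5.810 g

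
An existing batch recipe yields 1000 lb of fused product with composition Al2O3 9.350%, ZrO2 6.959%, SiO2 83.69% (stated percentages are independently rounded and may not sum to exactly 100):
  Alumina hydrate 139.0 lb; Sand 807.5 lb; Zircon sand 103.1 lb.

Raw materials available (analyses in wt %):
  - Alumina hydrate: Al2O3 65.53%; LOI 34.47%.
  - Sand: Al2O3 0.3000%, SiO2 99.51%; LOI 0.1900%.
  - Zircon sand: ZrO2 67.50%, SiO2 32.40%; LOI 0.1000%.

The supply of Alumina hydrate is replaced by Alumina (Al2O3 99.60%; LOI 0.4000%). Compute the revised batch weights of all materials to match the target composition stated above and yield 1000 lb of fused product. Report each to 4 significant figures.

Every computation keeps full precision at each step — the intermediate values are rounded to four significant figures when quoted; each reported result is rounded a single time. Derived quantities are rebuilt at full precision (totals, three oxide percentages, the yield, glass mass, LOI) using the weight values at 1000 lb of glass as given in question or answer.
Oxide mass targets, per 1000 lb fused product:
  Al2O3: 9.350% × 1000 = 93.50 lb
  ZrO2: 6.959% × 1000 = 69.59 lb
  SiO2: 83.69% × 1000 = 836.9 lb
Per-oxide balance check using the reported weights, per the basis as stated (each sum matches its target mass net of answer rounding effects):
  Al2O3: 91.44·0.9960 + 807.5·0.003000 = 93.50 lb (target 93.50 lb)
  ZrO2: 103.1·0.6750 = 69.59 lb (target 69.59 lb)
  SiO2: 807.5·0.9951 + 103.1·0.3240 = 836.9 lb (target 836.9 lb)
Glass-mass closure: batch Σ − ignition loss = 1000 lb (targets for the oxides total 1000 lb; versus the stated basis of 1000 lb — gaps are rounding artifacts).
Adding the batch up: Σ batch = 1002 lb; the LOI term Σ batch·LOI equals 2.003 lb; as yield: glass ÷ batch → 99.80%.

Revised batch per 1000 lb fused product:
  Alumina: 91.44 lb
  Sand: 807.5 lb
  Zircon sand: 103.1 lb
Total batch = 1002 lb; LOI loss = 2.003 lb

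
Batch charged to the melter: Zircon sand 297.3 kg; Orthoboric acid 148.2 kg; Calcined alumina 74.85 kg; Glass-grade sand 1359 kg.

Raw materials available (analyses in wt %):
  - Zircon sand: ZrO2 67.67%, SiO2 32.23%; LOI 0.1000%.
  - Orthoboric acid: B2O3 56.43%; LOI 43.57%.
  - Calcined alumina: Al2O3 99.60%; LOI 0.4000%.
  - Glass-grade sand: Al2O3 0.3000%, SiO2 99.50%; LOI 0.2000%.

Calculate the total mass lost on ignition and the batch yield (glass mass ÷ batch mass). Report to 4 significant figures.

Working values are rounded to 4 significant digits wherever printed; the working math carries exact precision all the way through; a single rounding produces every reported number. Derived quantities, which include four oxide percentages, LOI, glass mass, the yield, the totals, are carried at full float precision, as they appear in problem or answer, from the weighed amounts at 1811 kg of glass.
Ignition loss by material:
  Zircon sand: 297.3 × 0.001000 = 0.2973 kg
  Orthoboric acid: 148.2 × 0.4357 = 64.57 kg
  Calcined alumina: 74.85 × 0.004000 = 0.2994 kg
  Glass-grade sand: 1359 × 0.002000 = 2.718 kg
Total LOI = 67.89 kg
Glass = batch − LOI = 1879 − 67.89 = 1811 kg

LOI loss = 67.89 kg; glass = 1811 kg; yield = 96.39%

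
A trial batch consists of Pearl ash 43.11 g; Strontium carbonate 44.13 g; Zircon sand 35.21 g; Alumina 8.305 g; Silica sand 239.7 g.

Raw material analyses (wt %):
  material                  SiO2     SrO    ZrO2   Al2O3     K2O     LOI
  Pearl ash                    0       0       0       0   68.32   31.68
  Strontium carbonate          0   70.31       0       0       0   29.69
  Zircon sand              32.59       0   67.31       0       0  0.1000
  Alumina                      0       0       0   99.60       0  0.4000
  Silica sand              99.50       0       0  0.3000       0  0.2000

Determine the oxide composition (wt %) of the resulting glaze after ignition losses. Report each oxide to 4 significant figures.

The whole derivation keeps full float precision all the way through; intermediates appear rounded to four significant digits between the steps; every reported figure takes just one rounding; all derived quantities (the five compositions, LOI, the totals, glass mass, the yield) are computed using the weight values for 343.1 g of glass at full precision as written in the problem or the answer.
Oxide masses out of the charge:
  SiO2: 35.21·0.3259 + 239.7·0.9950 = 250.0 g
  SrO: 44.13·0.7031 = 31.03 g
  ZrO2: 35.21·0.6731 = 23.70 g
  Al2O3: 8.305·0.9960 + 239.7·0.003000 = 8.991 g
  K2O: 43.11·0.6832 = 29.45 g
LOI: 43.11·0.3168 + 44.13·0.2969 + 35.21·0.001000 + 8.305·0.004000 + 239.7·0.002000 = 27.31 g
Glass = total batch minus LOI = 370.5 − 27.31 = 343.1 g (= the summed oxide contributions)
each oxide over glass, ×100, is wt %

Glass mass = 343.1 g (batch 370.5 − LOI 27.31).
Composition: SiO2 72.85%, SrO 9.042%, ZrO2 6.907%, Al2O3 2.620%, K2O 8.583%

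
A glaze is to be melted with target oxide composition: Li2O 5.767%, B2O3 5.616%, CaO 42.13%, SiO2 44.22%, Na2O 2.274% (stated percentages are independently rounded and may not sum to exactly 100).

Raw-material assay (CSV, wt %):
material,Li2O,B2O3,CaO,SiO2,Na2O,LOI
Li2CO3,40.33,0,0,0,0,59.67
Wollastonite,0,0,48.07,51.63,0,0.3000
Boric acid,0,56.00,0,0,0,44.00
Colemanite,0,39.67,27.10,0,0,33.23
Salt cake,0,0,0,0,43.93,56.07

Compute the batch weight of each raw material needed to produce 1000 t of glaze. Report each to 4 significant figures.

Batch per 1000 t glaze:
  Li2CO3: 143.0 t
  Wollastonite: 856.5 t
  Boric acid: 75.22 t
  Colemanite: 35.39 t
  Salt cake: 51.76 t
Total batch = 1162 t; LOI loss = 161.8 t; yield = 86.08%

Values along the way appear with 4-significant-digit rounding at each printed step; all arithmetic carries full precision through every step — a single rounding yields each reported value; all derived quantities (the totals, glass mass, LOI, five oxide percentages, yield) are re-derived from the batch weights per 1000 t of glass in full precision, as set out in the problem or answer text.
Oxide-by-oxide targets in 1000 t glaze:
  Li2O: 5.767% × 1000 = 57.67 t
  B2O3: 5.616% × 1000 = 56.16 t
  CaO: 42.13% × 1000 = 421.3 t
  SiO2: 44.22% × 1000 = 442.2 t
  Na2O: 2.274% × 1000 = 22.74 t
Mass-balance tally per oxide on the weights just shown, for the quoted basis mass (target by target, the sums agree within answer rounding):
  Li2O: 143.0·0.4033 = 57.67 t (target 57.67 t)
  B2O3: 75.22·0.5600 + 35.39·0.3967 = 56.16 t (target 56.16 t)
  CaO: 856.5·0.4807 + 35.39·0.2710 = 421.3 t (target 421.3 t)
  SiO2: 856.5·0.5163 = 442.2 t (target 442.2 t)
  Na2O: 51.76·0.4393 = 22.74 t (target 22.74 t)
Auditing the glass mass value: Σ batch − LOI loss = 1000 t (oxide target masses add up to 1000 t; against the stated basis, 1000 t — deltas are rounding alone).
Total batch = Σ batch = 1162 t; loss to ignition Σ batch·LOI = 161.8 t; the yield ratio, glass ÷ batch: 86.08%.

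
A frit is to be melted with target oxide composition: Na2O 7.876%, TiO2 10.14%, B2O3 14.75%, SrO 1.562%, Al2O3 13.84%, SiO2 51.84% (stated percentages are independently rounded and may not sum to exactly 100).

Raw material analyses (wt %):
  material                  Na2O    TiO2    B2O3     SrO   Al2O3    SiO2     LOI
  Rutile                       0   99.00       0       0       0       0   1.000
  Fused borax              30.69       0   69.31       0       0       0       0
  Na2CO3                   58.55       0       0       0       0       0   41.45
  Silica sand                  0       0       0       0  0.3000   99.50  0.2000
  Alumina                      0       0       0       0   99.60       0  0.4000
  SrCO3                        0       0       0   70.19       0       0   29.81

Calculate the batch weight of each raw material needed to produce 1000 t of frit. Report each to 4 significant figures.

The whole derivation holds full precision through every step; the intermediate values are shown rounded to four significant figures in the printout. Each reported number undergoes a single rounding; the derived quantities, which include the six compositions, glass mass, totals, ignition loss, yield, are re-derived at exact precision, exactly as shown in the question or the answer, from the weighed amounts per 1000 t of glass.
Oxide-by-oxide targets in 1000 t frit:
  Na2O: 7.876% × 1000 = 78.76 t
  TiO2: 10.14% × 1000 = 101.4 t
  B2O3: 14.75% × 1000 = 147.5 t
  SrO: 1.562% × 1000 = 15.62 t
  Al2O3: 13.84% × 1000 = 138.4 t
  SiO2: 51.84% × 1000 = 518.4 t
Per-oxide balance check working from each reported weight, on the stated basis (sums match the target masses modulo rounding of the values):
  Na2O: 212.8·0.3069 + 22.97·0.5855 = 78.76 t (target 78.76 t)
  TiO2: 102.4·0.9900 = 101.4 t (target 101.4 t)
  B2O3: 212.8·0.6931 = 147.5 t (target 147.5 t)
  SrO: 22.25·0.7019 = 15.62 t (target 15.62 t)
  Al2O3: 521.0·0.003000 + 137.4·0.9960 = 138.4 t (target 138.4 t)
  SiO2: 521.0·0.9950 = 518.4 t (target 518.4 t)
Glass mass check: Σ batch − LOI loss = 1000 t (oxide target masses add up to 1000 t; with the basis standing at 1000 t — differing by rounding only).
Summing the batch: Σ batch = 1019 t; LOI loss = Σ batch·LOI = 18.77 t; as yield: glass ÷ batch → 98.16%.

Batch per 1000 t frit:
  Rutile: 102.4 t
  Fused borax: 212.8 t
  Na2CO3: 22.97 t
  Silica sand: 521.0 t
  Alumina: 137.4 t
  SrCO3: 22.25 t
Total batch = 1019 t; LOI loss = 18.77 t; yield = 98.16%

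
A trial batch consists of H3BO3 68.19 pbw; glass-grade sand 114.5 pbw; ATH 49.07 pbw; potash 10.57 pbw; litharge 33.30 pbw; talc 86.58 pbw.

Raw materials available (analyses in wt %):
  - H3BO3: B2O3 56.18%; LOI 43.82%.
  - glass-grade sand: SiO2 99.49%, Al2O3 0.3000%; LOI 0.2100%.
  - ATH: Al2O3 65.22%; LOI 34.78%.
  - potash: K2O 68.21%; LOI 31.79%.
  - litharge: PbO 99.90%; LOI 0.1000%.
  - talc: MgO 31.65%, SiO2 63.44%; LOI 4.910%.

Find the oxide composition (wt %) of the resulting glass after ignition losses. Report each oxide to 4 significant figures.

Glass mass = 307.4 pbw (batch 362.2 − LOI 54.83).
Composition: K2O 2.346%, MgO 8.915%, PbO 10.82%, B2O3 12.46%, SiO2 54.93%, Al2O3 10.52%

Every computation holds exact precision from first step to last — mid-chain values appear (rounded to four significant digits) in the printout — a single rounding yields every reported number — the derived quantities (the six compositions, the totals, net glass mass, LOI, the yield) are recomputed in exact precision from the weighed amounts per 307.4 pbw of glass, as written in problem or answer.
Delivered oxide masses:
  K2O: 10.57·0.6821 = 7.210 pbw
  MgO: 86.58·0.3165 = 27.40 pbw
  PbO: 33.30·0.9990 = 33.27 pbw
  B2O3: 68.19·0.5618 = 38.31 pbw
  SiO2: 114.5·0.9949 + 86.58·0.6344 = 168.8 pbw
  Al2O3: 114.5·0.003000 + 49.07·0.6522 = 32.35 pbw
LOI: 68.19·0.4382 + 114.5·0.002100 + 49.07·0.3478 + 10.57·0.3179 + 33.30·0.001000 + 86.58·0.04910 = 54.83 pbw
batch − LOI leaves glass = 362.2 − 54.83 = 307.4 pbw (matching Σ of the oxides)
wt % = 100 × oxide mass / glass mass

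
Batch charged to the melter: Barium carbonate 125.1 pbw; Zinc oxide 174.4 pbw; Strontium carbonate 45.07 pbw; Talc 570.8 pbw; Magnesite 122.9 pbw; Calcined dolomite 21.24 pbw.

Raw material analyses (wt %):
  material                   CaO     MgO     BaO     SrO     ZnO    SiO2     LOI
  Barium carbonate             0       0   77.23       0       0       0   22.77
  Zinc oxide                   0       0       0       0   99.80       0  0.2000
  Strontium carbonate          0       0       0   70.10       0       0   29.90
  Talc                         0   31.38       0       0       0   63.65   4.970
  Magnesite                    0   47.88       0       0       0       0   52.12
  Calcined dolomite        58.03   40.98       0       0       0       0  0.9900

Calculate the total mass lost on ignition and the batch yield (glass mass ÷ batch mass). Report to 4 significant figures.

Every computation keeps full precision in every operation; the intermediate values are displayed, with 4-significant-digit rounding, between the steps — every reported figure is rounded just once; the derived quantities are carried from the weighed amounts on 924.6 pbw of glass in exact precision (six oxide percentages, glass mass, yield, totals, LOI), as written in problem or answer.
Each material's LOI contribution:
  Barium carbonate: 125.1 × 0.2277 = 28.49 pbw
  Zinc oxide: 174.4 × 0.002000 = 0.3488 pbw
  Strontium carbonate: 45.07 × 0.2990 = 13.48 pbw
  Talc: 570.8 × 0.04970 = 28.37 pbw
  Magnesite: 122.9 × 0.5212 = 64.06 pbw
  Calcined dolomite: 21.24 × 0.009900 = 0.2103 pbw
Total LOI = 134.9 pbw
Glass = batch − LOI = 1060 − 134.9 = 924.6 pbw

LOI loss = 134.9 pbw; glass = 924.6 pbw; yield = 87.26%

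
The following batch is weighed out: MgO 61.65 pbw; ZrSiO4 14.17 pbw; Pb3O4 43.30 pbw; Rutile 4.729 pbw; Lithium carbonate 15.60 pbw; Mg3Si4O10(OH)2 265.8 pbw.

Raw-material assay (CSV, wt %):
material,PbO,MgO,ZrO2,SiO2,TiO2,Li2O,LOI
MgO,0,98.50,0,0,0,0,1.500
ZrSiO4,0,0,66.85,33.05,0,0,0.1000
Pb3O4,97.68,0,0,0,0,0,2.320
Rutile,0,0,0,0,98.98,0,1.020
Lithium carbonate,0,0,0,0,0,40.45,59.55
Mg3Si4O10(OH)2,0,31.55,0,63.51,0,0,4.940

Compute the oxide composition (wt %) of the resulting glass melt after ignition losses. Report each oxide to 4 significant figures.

Glass mass = 380.8 pbw (batch 405.2 − LOI 24.41).
Composition: PbO 11.11%, MgO 37.97%, ZrO2 2.487%, SiO2 45.56%, TiO2 1.229%, Li2O 1.657%

The intermediate values are displayed (rounded to 4 significant digits) alongside each step. The whole derivation carries exact precision at all times — each reported figure undergoes a single rounding. All derived quantities (LOI, glass mass, the six compositions, the totals, the yield) are carried using the weight values on 380.8 pbw of glass in full float precision, as written in problem or answer.
Delivered oxide masses:
  PbO: 43.30·0.9768 = 42.30 pbw
  MgO: 61.65·0.9850 + 265.8·0.3155 = 144.6 pbw
  ZrO2: 14.17·0.6685 = 9.473 pbw
  SiO2: 14.17·0.3305 + 265.8·0.6351 = 173.5 pbw
  TiO2: 4.729·0.9898 = 4.681 pbw
  Li2O: 15.60·0.4045 = 6.310 pbw
LOI: 61.65·0.01500 + 14.17·0.001000 + 43.30·0.02320 + 4.729·0.01020 + 15.60·0.5955 + 265.8·0.04940 = 24.41 pbw
Net of LOI, the glass mass = 405.2 − 24.41 = 380.8 pbw (the oxide masses sum to this)
each oxide over glass, ×100, is wt %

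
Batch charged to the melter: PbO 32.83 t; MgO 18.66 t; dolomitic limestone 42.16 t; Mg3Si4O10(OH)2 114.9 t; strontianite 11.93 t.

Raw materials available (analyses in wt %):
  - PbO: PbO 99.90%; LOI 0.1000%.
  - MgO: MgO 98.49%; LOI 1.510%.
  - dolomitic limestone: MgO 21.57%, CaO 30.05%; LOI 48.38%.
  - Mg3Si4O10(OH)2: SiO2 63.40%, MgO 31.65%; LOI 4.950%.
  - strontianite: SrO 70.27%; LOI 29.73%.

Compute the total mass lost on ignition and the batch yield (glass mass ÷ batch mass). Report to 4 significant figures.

LOI loss = 29.95 t; glass = 190.5 t; yield = 86.42%

Exact precision is kept at every stage — working values are printed rounded to four significant digits when written out; each reported number is rounded once only. All derived quantities (the yield, ignition loss, glass mass, the totals, the five compositions) are rebuilt in full float precision starting from the weights on 190.5 t of glass, as they appear in either problem or answer.
Each material's LOI contribution:
  PbO: 32.83 × 0.001000 = 0.03283 t
  MgO: 18.66 × 0.01510 = 0.2818 t
  dolomitic limestone: 42.16 × 0.4838 = 20.40 t
  Mg3Si4O10(OH)2: 114.9 × 0.04950 = 5.688 t
  strontianite: 11.93 × 0.2973 = 3.547 t
Total LOI = 29.95 t
Glass = batch − LOI = 220.5 − 29.95 = 190.5 t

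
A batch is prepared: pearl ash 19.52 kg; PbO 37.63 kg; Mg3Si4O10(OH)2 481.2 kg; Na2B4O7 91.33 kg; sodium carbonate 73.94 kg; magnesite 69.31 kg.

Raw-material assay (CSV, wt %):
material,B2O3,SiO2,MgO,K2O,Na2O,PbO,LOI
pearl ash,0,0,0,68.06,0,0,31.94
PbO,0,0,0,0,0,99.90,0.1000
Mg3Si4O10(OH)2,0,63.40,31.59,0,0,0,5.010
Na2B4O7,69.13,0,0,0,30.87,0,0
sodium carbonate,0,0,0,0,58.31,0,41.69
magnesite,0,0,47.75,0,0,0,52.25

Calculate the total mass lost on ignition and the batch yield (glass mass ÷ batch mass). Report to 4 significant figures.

LOI loss = 97.42 kg; glass = 675.5 kg; yield = 87.40%

Mid-chain values are shown rounded off to 4 significant digits between the steps — every computation holds full precision throughout; a single rounding finalizes every reported value; derived quantities, including ignition loss, totals, six oxide percentages, net glass mass, yield, are rebuilt using the weight values at 675.5 kg of glass at exact precision as they appear in either problem or answer.
Each material's LOI contribution:
  pearl ash: 19.52 × 0.3194 = 6.235 kg
  PbO: 37.63 × 0.001000 = 0.03763 kg
  Mg3Si4O10(OH)2: 481.2 × 0.05010 = 24.11 kg
  Na2B4O7: 91.33 × 0 = 0 kg
  sodium carbonate: 73.94 × 0.4169 = 30.83 kg
  magnesite: 69.31 × 0.5225 = 36.21 kg
Total LOI = 97.42 kg
Glass = batch − LOI = 772.9 − 97.42 = 675.5 kg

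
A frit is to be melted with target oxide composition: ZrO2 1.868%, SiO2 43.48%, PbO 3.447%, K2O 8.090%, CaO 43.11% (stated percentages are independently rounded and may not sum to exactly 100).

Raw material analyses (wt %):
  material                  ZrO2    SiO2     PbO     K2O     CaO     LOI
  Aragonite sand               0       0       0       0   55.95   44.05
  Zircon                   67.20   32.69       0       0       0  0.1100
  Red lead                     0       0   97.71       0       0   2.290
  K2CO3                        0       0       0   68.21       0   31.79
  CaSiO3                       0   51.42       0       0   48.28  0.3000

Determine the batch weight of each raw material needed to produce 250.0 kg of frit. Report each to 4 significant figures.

In-progress results are displayed rounded to 4 significant figures alongside each step; full float precision is kept at all times — each reported value is rounded just once; derived quantities are re-derived from the batch weights at 250.0 kg of glass at full precision (LOI, net glass mass, totals, five oxide percentages, yield) as they appear in either problem or answer.
Target masses of each oxide per 250.0 kg frit:
  ZrO2: 1.868% × 250.0 = 4.670 kg
  SiO2: 43.48% × 250.0 = 108.7 kg
  PbO: 3.447% × 250.0 = 8.618 kg
  K2O: 8.090% × 250.0 = 20.23 kg
  CaO: 43.11% × 250.0 = 107.8 kg
A balance pass over the oxides, applying the batch weights above, per the basis as stated (oxide sums agree with the targets once rounding is allowed for):
  ZrO2: 6.949·0.6720 = 4.670 kg (target 4.670 kg)
  SiO2: 6.949·0.3269 + 207.0·0.5142 = 108.7 kg (target 108.7 kg)
  PbO: 8.819·0.9771 = 8.617 kg (target 8.618 kg)
  K2O: 29.65·0.6821 = 20.22 kg (target 20.23 kg)
  CaO: 14.02·0.5595 + 207.0·0.4828 = 107.8 kg (target 107.8 kg)
The glass-mass cross-check: whole batch net of LOI = 250.0 kg (summing oxide targets gives 250.0 kg; with the basis standing at 250.0 kg — any gap is answer rounding).
Summing the batch: Σ batch = 266.4 kg; Σ batch·LOI gives LOI loss = 16.43 kg; as yield: glass ÷ batch → 93.83%.

Batch per 250.0 kg frit:
  Aragonite sand: 14.02 kg
  Zircon: 6.949 kg
  Red lead: 8.819 kg
  K2CO3: 29.65 kg
  CaSiO3: 207.0 kg
Total batch = 266.4 kg; LOI loss = 16.43 kg; yield = 93.83%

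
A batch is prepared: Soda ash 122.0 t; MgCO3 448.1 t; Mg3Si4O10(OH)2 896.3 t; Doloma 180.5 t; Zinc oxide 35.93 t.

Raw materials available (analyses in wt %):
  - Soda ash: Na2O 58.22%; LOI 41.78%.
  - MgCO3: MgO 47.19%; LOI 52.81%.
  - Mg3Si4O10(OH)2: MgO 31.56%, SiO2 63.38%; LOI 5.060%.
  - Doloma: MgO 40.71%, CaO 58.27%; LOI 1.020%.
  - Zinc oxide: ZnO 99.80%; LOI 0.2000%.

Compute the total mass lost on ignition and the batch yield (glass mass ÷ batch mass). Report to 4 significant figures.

The intermediate values appear, rounded to 4 significant figures, when written out — the whole derivation runs at full precision from first step to last. Every reported value is rounded just once. All derived quantities, including ignition loss, the totals, the five compositions, glass mass, yield, are computed from the weighed amounts at 1348 t of glass in exact precision as written in the problem or answer text.
LOI of each material in turn:
  Soda ash: 122.0 × 0.4178 = 50.97 t
  MgCO3: 448.1 × 0.5281 = 236.6 t
  Mg3Si4O10(OH)2: 896.3 × 0.05060 = 45.35 t
  Doloma: 180.5 × 0.01020 = 1.841 t
  Zinc oxide: 35.93 × 0.002000 = 0.07186 t
Total LOI = 334.9 t
Glass = batch − LOI = 1683 − 334.9 = 1348 t

LOI loss = 334.9 t; glass = 1348 t; yield = 80.10%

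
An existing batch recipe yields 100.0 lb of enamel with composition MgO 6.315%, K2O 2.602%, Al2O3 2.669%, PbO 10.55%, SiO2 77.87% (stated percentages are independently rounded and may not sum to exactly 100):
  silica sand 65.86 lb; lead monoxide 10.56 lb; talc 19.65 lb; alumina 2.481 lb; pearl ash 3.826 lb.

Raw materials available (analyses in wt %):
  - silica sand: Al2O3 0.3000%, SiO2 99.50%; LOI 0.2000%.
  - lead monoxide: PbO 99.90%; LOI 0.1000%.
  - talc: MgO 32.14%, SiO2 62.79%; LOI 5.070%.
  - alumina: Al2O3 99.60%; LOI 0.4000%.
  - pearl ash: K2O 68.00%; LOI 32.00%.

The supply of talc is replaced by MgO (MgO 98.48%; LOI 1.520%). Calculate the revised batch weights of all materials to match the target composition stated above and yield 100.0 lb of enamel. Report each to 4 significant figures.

In-progress results are displayed, with 4-significant-digit rounding, across the worked steps. Each numeric step carries full precision at every stage. Exactly one rounding lands on every reported value — all derived quantities are re-derived at full float precision (the totals, ignition loss, net glass mass, the five compositions, yield) from the weighed amounts for 100.0 lb of glass exactly as shown in the problem or the answer.
Per-oxide target masses for 100.0 lb enamel:
  MgO: 6.315% × 100.0 = 6.315 lb
  K2O: 2.602% × 100.0 = 2.602 lb
  Al2O3: 2.669% × 100.0 = 2.669 lb
  PbO: 10.55% × 100.0 = 10.55 lb
  SiO2: 77.87% × 100.0 = 77.87 lb
Verifying the oxide balance working from each reported weight, relative to the basis at hand (sum by sum, the targets are met within answer rounding):
  MgO: 6.412·0.9848 = 6.315 lb (target 6.315 lb)
  K2O: 3.826·0.6800 = 2.602 lb (target 2.602 lb)
  Al2O3: 78.26·0.003000 + 2.444·0.9960 = 2.669 lb (target 2.669 lb)
  PbO: 10.56·0.9990 = 10.55 lb (target 10.55 lb)
  SiO2: 78.26·0.9950 = 77.87 lb (target 77.87 lb)
Glass-mass bookkeeping: the batch minus its LOI: 100.0 lb (the targets, summed, come to 100.0 lb; against the stated basis, 100.0 lb — deltas are rounding alone).
Whole-batch sum: Σ batch = 101.5 lb; loss to ignition Σ batch·LOI = 1.499 lb; yield = glass ÷ total batch = 98.52%.

Revised batch per 100.0 lb enamel:
  silica sand: 78.26 lb
  lead monoxide: 10.56 lb
  MgO: 6.412 lb
  alumina: 2.444 lb
  pearl ash: 3.826 lb
Total batch = 101.5 lb; LOI loss = 1.499 lb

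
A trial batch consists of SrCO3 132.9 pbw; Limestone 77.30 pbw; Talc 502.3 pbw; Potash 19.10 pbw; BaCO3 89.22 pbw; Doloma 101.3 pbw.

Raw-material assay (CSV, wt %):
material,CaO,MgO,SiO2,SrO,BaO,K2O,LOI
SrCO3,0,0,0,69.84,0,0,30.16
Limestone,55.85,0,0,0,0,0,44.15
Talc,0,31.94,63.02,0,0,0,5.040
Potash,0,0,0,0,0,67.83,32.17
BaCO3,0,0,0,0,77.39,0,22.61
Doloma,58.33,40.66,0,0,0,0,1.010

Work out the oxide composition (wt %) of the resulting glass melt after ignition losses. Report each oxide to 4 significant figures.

Glass mass = 795.3 pbw (batch 922.1 − LOI 126.9).
Composition: CaO 12.86%, MgO 25.35%, SiO2 39.80%, SrO 11.67%, BaO 8.682%, K2O 1.629%

Mid-chain values are displayed, with 4-significant-figure rounding, on the page. All internal work runs at exact precision throughout. Every reported result is rounded a single time; the derived quantities are carried at full precision (totals, glass mass, six oxide percentages, LOI, the yield) from the batch weights on 795.3 pbw of glass, as they appear in either problem or answer.
Oxide masses out of the charge:
  CaO: 77.30·0.5585 + 101.3·0.5833 = 102.3 pbw
  MgO: 502.3·0.3194 + 101.3·0.4066 = 201.6 pbw
  SiO2: 502.3·0.6302 = 316.5 pbw
  SrO: 132.9·0.6984 = 92.82 pbw
  BaO: 89.22·0.7739 = 69.05 pbw
  K2O: 19.10·0.6783 = 12.96 pbw
LOI: 132.9·0.3016 + 77.30·0.4415 + 502.3·0.05040 + 19.10·0.3217 + 89.22·0.2261 + 101.3·0.01010 = 126.9 pbw
Resulting glass, batch − LOI: 922.1 − 126.9 = 795.3 pbw (the oxide masses sum to this)
each oxide over glass, ×100, is wt %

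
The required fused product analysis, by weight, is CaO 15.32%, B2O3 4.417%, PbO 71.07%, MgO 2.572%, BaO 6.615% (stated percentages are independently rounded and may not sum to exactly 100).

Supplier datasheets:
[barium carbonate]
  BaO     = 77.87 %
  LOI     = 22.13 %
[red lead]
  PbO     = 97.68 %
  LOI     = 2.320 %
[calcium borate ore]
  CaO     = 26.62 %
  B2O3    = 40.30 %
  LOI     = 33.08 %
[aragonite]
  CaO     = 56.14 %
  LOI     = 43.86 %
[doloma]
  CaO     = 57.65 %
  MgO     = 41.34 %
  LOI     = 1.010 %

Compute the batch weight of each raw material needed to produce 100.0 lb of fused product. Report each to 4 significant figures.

The working math keeps exact precision at all times. Values along the way appear rounded to four significant digits within the worked lines — each reported figure receives exactly one rounding; the derived quantities (yield, glass mass, the five compositions, LOI, totals) are recomputed at exact precision starting from the weights for 100.0 lb of glass as given in problem or answer.
Oxide mass targets, per 100.0 lb fused product:
  CaO: 15.32% × 100.0 = 15.32 lb
  B2O3: 4.417% × 100.0 = 4.417 lb
  PbO: 71.07% × 100.0 = 71.07 lb
  MgO: 2.572% × 100.0 = 2.572 lb
  BaO: 6.615% × 100.0 = 6.615 lb
A balance pass over the oxides, with the batch weights as given, at the basis given (oxide sums agree with the targets inside rounding margins):
  CaO: 10.96·0.2662 + 15.70·0.5614 + 6.222·0.5765 = 15.32 lb (target 15.32 lb)
  B2O3: 10.96·0.4030 = 4.417 lb (target 4.417 lb)
  PbO: 72.76·0.9768 = 71.07 lb (target 71.07 lb)
  MgO: 6.222·0.4134 = 2.572 lb (target 2.572 lb)
  BaO: 8.495·0.7787 = 6.615 lb (target 6.615 lb)
Consistency of the glass mass: the batch minus its LOI: 99.99 lb (the targets, summed, come to 99.99 lb; with the basis standing at 100.0 lb — rounding explains the deltas).
Batch grand total — Σ batch = 114.1 lb; Σ batch·LOI gives LOI loss = 14.14 lb; as yield: glass ÷ batch → 87.61%.

Batch per 100.0 lb fused product:
  barium carbonate: 8.495 lb
  red lead: 72.76 lb
  calcium borate ore: 10.96 lb
  aragonite: 15.70 lb
  doloma: 6.222 lb
Total batch = 114.1 lb; LOI loss = 14.14 lb; yield = 87.61%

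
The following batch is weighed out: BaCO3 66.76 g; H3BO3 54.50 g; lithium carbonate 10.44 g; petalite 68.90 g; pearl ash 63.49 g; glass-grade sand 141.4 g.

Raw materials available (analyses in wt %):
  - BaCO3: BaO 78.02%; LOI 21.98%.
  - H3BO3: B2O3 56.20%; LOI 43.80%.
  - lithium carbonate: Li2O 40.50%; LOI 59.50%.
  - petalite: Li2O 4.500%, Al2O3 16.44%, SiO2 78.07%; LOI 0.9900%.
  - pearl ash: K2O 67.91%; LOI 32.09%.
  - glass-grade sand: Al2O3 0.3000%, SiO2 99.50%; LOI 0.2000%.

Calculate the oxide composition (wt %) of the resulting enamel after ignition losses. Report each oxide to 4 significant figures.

Glass mass = 339.4 g (batch 405.5 − LOI 66.10).
Composition: BaO 15.35%, Li2O 2.159%, B2O3 9.025%, Al2O3 3.462%, SiO2 57.30%, K2O 12.70%

Rounding to four significant digits governs each working value as printed — the working math carries full precision through the solve. Exactly one rounding lands on every reported value — the derived quantities, which include net glass mass, the yield, LOI, the six compositions, the totals, are re-derived in exact precision, as set out in question or answer, using the weight values at 339.4 g of glass.
Mass of each oxide from the mix:
  BaO: 66.76·0.7802 = 52.09 g
  Li2O: 10.44·0.4050 + 68.90·0.04500 = 7.329 g
  B2O3: 54.50·0.5620 = 30.63 g
  Al2O3: 68.90·0.1644 + 141.4·0.003000 = 11.75 g
  SiO2: 68.90·0.7807 + 141.4·0.9950 = 194.5 g
  K2O: 63.49·0.6791 = 43.12 g
LOI: 66.76·0.2198 + 54.50·0.4380 + 10.44·0.5950 + 68.90·0.009900 + 63.49·0.3209 + 141.4·0.002000 = 66.10 g
Glass = total batch minus LOI = 405.5 − 66.10 = 339.4 g (the oxide masses sum to this)
percent share: oxide ÷ glass, ×100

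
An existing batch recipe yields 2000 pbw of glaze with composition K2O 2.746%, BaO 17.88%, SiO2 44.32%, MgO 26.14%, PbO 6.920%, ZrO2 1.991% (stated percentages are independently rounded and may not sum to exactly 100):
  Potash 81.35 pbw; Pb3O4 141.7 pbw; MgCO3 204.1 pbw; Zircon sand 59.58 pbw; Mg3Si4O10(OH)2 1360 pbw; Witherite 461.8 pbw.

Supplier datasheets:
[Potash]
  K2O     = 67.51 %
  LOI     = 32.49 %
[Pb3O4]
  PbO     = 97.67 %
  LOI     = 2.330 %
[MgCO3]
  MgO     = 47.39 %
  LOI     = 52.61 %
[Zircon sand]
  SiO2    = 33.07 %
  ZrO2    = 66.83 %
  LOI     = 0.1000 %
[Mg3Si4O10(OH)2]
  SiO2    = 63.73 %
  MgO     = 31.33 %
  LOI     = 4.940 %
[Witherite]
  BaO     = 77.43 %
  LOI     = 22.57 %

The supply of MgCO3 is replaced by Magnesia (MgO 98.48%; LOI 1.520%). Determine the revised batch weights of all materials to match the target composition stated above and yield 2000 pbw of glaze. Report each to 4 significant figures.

Mid-chain values appear rounded to 4 significant figures between the steps; all internal work holds exact precision at every stage; a single rounding finalizes each reported value. The derived quantities, including ignition loss, glass mass, the six compositions, the totals, the yield, are recomputed from the batch weights per 2000 pbw of glass at exact precision precisely as stated by either problem or answer.
Oxide mass targets, per 2000 pbw glaze:
  K2O: 2.746% × 2000 = 54.92 pbw
  BaO: 17.88% × 2000 = 357.6 pbw
  SiO2: 44.32% × 2000 = 886.4 pbw
  MgO: 26.14% × 2000 = 522.8 pbw
  PbO: 6.920% × 2000 = 138.4 pbw
  ZrO2: 1.991% × 2000 = 39.82 pbw
Per-oxide balance check per the reported batch figures, relative to the basis at hand (each sum matches its target mass once rounding is allowed for):
  K2O: 81.35·0.6751 = 54.92 pbw (target 54.92 pbw)
  BaO: 461.8·0.7743 = 357.6 pbw (target 357.6 pbw)
  SiO2: 59.58·0.3307 + 1360·0.6373 = 886.4 pbw (target 886.4 pbw)
  MgO: 98.22·0.9848 + 1360·0.3133 = 522.8 pbw (target 522.8 pbw)
  PbO: 141.7·0.9767 = 138.4 pbw (target 138.4 pbw)
  ZrO2: 59.58·0.6683 = 39.82 pbw (target 39.82 pbw)
Glass-mass sanity pass: batch total minus LOI = 2000 pbw (oxide target masses add up to 2000 pbw; against the stated basis, 2000 pbw — rounding explains the deltas).
Adding the batch up: Σ batch = 2203 pbw; LOI loss = Σ batch·LOI = 202.7 pbw; yield, glass over the total, = 90.80%.

Revised batch per 2000 pbw glaze:
  Potash: 81.35 pbw
  Pb3O4: 141.7 pbw
  Magnesia: 98.22 pbw
  Zircon sand: 59.58 pbw
  Mg3Si4O10(OH)2: 1360 pbw
  Witherite: 461.8 pbw
Total batch = 2203 pbw; LOI loss = 202.7 pbw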